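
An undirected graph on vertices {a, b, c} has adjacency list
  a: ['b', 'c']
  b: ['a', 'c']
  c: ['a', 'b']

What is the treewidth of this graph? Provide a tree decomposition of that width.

Treewidth 2.
Bags: B1 = {a, b, c}
Tree: (single bag)

A single bag containing all 3 vertices is trivially a valid decomposition of width 2. Conversely, {a, b, c} is a clique of size 3, and the vertices of any clique must share a bag in every tree decomposition; so some bag has ≥ 3 vertices and tw(G) ≥ 2. Therefore the treewidth is 2.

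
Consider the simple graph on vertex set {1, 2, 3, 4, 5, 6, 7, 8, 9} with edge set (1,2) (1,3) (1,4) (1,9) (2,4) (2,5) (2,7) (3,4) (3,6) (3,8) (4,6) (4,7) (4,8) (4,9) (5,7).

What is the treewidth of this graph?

2

A width-2 tree decomposition is:
Bags: B1 = {1, 2, 4}  B2 = {1, 3, 4}  B3 = {1, 4, 9}  B4 = {3, 4, 8}  B5 = {2, 4, 7}  B6 = {3, 4, 6}  B7 = {2, 5, 7}
Tree: B1–B2, B2–B3, B2–B4, B1–B5, B4–B6, B5–B7
The largest bag has 3 vertices, giving width 2; this decomposition certifies tw(G) ≤ 2. On the other hand G contains the 3-clique {3, 4, 8}. A clique must lie in a single bag of any decomposition, so no decomposition can have width below 2. The upper and lower bounds meet at 2, so that is the treewidth.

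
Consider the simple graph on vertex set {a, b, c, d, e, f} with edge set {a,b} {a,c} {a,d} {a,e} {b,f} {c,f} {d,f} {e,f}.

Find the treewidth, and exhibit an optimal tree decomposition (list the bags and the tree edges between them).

The largest bag has 3 vertices, giving width 2; this decomposition certifies tw(G) ≤ 2. For the lower bound, G contains the cycle c–f–b–a–c, so G is not a forest; only forests have treewidth ≤ 1, hence tw(G) ≥ 2. The upper and lower bounds meet at 2, so that is the treewidth.

Treewidth 2.
One such decomposition:
Bags: B1 = {a, c, f}  B2 = {a, b, f}  B3 = {a, e, f}  B4 = {a, d, f}
Tree: B1–B2, B2–B3, B3–B4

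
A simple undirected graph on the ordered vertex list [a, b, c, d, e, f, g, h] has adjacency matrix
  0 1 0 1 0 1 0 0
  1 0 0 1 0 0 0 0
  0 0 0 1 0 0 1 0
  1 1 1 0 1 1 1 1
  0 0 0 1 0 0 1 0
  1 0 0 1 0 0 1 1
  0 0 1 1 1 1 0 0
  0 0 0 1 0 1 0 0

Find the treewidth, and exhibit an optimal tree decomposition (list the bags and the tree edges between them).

Each bag holds 3 vertices, so the decomposition has width 2, which upper-bounds the treewidth. For the lower bound, the 3 vertices {d, e, g} are pairwise adjacent, and any tree decomposition puts a clique entirely inside one bag — forcing width ≥ 2. Combining the bounds, tw(G) = 2.

Treewidth 2.
Bags: B1 = {d, f, g}  B2 = {a, d, f}  B3 = {c, d, g}  B4 = {a, b, d}  B5 = {d, f, h}  B6 = {d, e, g}
Tree: B1–B2, B1–B3, B2–B4, B2–B5, B1–B6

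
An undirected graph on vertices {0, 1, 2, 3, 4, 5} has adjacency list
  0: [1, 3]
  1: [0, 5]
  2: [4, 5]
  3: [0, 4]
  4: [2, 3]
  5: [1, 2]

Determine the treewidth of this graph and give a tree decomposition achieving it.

The largest bag has 3 vertices, giving width 2; this decomposition certifies tw(G) ≤ 2. For the lower bound, G contains the cycle 1–0–3–4–2–5–1, so G is not a forest; only forests have treewidth ≤ 1, hence tw(G) ≥ 2. Combining the bounds, tw(G) = 2.

Treewidth 2.
Bags: B1 = {0, 1, 3}  B2 = {1, 3, 4}  B3 = {1, 2, 4}  B4 = {1, 2, 5}
Tree: B1–B2, B2–B3, B3–B4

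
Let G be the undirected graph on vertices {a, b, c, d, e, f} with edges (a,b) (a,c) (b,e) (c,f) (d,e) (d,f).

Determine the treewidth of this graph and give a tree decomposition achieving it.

The largest bag has 3 vertices, giving width 2; this decomposition certifies tw(G) ≤ 2. For the lower bound, G contains the cycle b–e–d–f–c–a–b, so G is not a forest; only forests have treewidth ≤ 1, hence tw(G) ≥ 2. Therefore the treewidth is 2.

Treewidth 2.
Bags: B1 = {b, d, e}  B2 = {b, d, f}  B3 = {b, c, f}  B4 = {a, b, c}
Tree: B1–B2, B2–B3, B3–B4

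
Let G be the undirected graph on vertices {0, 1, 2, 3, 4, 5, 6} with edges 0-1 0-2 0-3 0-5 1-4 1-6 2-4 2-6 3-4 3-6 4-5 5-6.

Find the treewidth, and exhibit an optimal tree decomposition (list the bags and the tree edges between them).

The largest bag has 4 vertices, giving width 3; this decomposition certifies tw(G) ≤ 3. For the lower bound: the 4 vertex sets {0,3}, {1,6}, {4}, {2} are disjoint, each induces a connected subgraph, and every pair is joined by at least one edge of G. Contracting each set to a single vertex therefore yields K_{4} as a minor, and since treewidth is minor-monotone, tw(G) ≥ tw(K_{4}) = 3. The upper and lower bounds meet at 3, so that is the treewidth.

Treewidth 3.
Bags: B1 = {0, 3, 4, 6}  B2 = {0, 1, 4, 6}  B3 = {0, 2, 4, 6}  B4 = {0, 4, 5, 6}
Tree: B1–B2, B2–B3, B3–B4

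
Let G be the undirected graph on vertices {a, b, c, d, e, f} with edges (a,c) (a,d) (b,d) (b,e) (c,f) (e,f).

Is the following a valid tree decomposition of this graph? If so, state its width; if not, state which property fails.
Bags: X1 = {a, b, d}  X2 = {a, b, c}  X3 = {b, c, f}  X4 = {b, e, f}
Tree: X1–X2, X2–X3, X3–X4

Yes; width 2.

Checking the three conditions: (i) the bags cover all of {a, b, c, d, e, f}; (ii) for each edge, some bag contains both endpoints; (iii) the bags containing any fixed vertex form a subtree. All hold, so the decomposition is valid with width 3 − 1 = 2.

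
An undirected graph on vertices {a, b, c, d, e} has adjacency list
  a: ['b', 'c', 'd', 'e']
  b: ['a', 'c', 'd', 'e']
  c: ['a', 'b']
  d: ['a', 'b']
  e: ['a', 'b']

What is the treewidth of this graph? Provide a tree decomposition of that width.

Treewidth 2.
Bags: B1 = {a, b, e}  B2 = {a, b, d}  B3 = {a, b, c}
Tree: B1–B2, B2–B3

Every bag has size at most 3, so the width is 3 − 1 = 2 and tw(G) ≤ 2. On the other hand G contains the 3-clique {a, b, d}. A clique must lie in a single bag of any decomposition, so no decomposition can have width below 2. Hence tw(G) = 2 exactly.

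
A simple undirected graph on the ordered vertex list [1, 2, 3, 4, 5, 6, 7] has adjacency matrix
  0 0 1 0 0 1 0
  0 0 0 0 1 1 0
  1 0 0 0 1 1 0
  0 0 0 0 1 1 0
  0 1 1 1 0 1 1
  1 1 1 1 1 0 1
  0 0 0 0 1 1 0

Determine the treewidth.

A width-2 tree decomposition is:
Bags: B1 = {3, 5, 6}  B2 = {5, 6, 7}  B3 = {4, 5, 6}  B4 = {2, 5, 6}  B5 = {1, 3, 6}
Tree: B1–B2, B2–B3, B2–B4, B1–B5
The largest bag has 3 vertices, giving width 2; this decomposition certifies tw(G) ≤ 2. Conversely, {1, 3, 6} is a clique of size 3, and the vertices of any clique must share a bag in every tree decomposition; so some bag has ≥ 3 vertices and tw(G) ≥ 2. Hence tw(G) = 2 exactly.

2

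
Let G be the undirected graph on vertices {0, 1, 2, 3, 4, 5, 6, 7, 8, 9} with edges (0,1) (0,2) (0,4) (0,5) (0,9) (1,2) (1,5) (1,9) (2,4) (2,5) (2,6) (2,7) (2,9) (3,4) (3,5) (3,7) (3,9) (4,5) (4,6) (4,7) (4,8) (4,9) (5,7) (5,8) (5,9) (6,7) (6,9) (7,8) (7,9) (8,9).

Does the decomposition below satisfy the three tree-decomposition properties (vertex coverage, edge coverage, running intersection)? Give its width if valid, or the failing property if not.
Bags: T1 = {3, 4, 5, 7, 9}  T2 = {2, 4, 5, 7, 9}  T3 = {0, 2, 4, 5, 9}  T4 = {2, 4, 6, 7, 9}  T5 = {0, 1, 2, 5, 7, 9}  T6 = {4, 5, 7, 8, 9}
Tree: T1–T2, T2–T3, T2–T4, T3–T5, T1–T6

A tree decomposition must satisfy three properties: every vertex lies in some bag; for every edge, both endpoints lie together in some bag; and for every vertex, the bags containing it form a connected subtree. Here bags containing vertex 7 are not connected in the tree, so the decomposition is invalid.

No — bags containing vertex 7 are not connected in the tree.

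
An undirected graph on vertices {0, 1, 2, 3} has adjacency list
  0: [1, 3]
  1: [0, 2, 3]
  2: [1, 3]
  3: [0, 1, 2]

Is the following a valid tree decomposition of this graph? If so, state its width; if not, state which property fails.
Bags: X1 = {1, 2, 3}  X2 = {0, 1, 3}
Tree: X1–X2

Every vertex of G appears in some bag (union = {0, 1, 2, 3}); every edge is covered by a bag; and for each vertex v the set of bags containing v is connected in the bag tree. The decomposition is therefore valid. The largest bag has 3 vertices, so the width is 2.

Yes; width 2.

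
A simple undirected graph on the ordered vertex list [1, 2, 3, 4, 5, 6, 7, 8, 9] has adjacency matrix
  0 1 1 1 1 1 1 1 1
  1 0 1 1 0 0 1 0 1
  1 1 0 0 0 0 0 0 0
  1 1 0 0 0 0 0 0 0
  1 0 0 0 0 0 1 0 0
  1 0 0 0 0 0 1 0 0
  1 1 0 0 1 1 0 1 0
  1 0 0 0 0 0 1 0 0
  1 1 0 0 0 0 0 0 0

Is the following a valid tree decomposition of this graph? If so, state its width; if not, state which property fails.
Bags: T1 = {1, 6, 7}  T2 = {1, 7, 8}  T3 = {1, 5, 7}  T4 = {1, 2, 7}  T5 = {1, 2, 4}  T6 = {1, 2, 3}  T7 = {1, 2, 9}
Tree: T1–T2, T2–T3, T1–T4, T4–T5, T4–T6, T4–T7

Vertex coverage: the bags together contain {1, 2, 3, 4, 5, 6, 7, 8, 9}, the full vertex set. Edge coverage: each edge of G has both endpoints in at least one bag. Running intersection: for every vertex, the bags containing it form a connected subtree. All three properties hold, so this is a valid tree decomposition of width max|bag| − 1 = 2, and hence tw(G) ≤ 2.

Yes; width 2.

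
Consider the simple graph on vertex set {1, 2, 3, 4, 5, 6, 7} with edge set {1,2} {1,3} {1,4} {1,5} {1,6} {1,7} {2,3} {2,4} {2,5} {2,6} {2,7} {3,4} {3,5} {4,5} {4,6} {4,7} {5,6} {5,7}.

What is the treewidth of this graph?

4

A width-4 tree decomposition is:
Bags: B1 = {1, 2, 4, 5, 7}  B2 = {1, 2, 3, 4, 5}  B3 = {1, 2, 4, 5, 6}
Tree: B1–B2, B2–B3
Every bag has size at most 5, so the width is 5 − 1 = 4 and tw(G) ≤ 4. Conversely, {1, 2, 3, 4, 5} is a clique of size 5, and the vertices of any clique must share a bag in every tree decomposition; so some bag has ≥ 5 vertices and tw(G) ≥ 4. Combining the bounds, tw(G) = 4.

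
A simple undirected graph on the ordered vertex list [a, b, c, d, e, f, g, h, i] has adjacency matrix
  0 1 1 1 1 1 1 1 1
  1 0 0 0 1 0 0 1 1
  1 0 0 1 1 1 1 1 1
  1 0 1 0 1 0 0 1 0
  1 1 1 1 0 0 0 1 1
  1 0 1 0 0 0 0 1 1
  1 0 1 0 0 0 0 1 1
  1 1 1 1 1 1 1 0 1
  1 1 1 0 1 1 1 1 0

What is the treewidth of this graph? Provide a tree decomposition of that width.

Each bag holds 5 vertices, so the decomposition has width 4, which upper-bounds the treewidth. Conversely, {a, c, d, e, h} is a clique of size 5, and the vertices of any clique must share a bag in every tree decomposition; so some bag has ≥ 5 vertices and tw(G) ≥ 4. The upper and lower bounds meet at 4, so that is the treewidth.

Treewidth 4.
One optimal decomposition is:
Bags: B1 = {a, c, e, h, i}  B2 = {a, c, f, h, i}  B3 = {a, c, d, e, h}  B4 = {a, c, g, h, i}  B5 = {a, b, e, h, i}
Tree: B1–B2, B1–B3, B1–B4, B1–B5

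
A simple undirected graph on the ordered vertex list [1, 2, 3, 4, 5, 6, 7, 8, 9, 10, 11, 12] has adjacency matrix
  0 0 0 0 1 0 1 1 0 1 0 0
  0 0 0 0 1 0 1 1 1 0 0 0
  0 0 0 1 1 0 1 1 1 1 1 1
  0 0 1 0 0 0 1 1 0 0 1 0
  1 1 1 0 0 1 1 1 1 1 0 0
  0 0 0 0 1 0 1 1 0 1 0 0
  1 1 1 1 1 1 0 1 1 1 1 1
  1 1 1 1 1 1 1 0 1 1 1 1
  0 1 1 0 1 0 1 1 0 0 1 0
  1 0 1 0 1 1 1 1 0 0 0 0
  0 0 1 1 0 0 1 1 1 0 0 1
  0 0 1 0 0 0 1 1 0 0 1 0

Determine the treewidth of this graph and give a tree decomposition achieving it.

The largest bag has 5 vertices, giving width 4; this decomposition certifies tw(G) ≤ 4. Conversely, {1, 5, 7, 8, 10} is a clique of size 5, and the vertices of any clique must share a bag in every tree decomposition; so some bag has ≥ 5 vertices and tw(G) ≥ 4. The upper and lower bounds meet at 4, so that is the treewidth.

Treewidth 4.
One optimal decomposition is:
Bags: B1 = {3, 5, 7, 8, 9}  B2 = {3, 7, 8, 9, 11}  B3 = {3, 5, 7, 8, 10}  B4 = {3, 7, 8, 11, 12}  B5 = {1, 5, 7, 8, 10}  B6 = {5, 6, 7, 8, 10}  B7 = {3, 4, 7, 8, 11}  B8 = {2, 5, 7, 8, 9}
Tree: B1–B2, B1–B3, B2–B4, B3–B5, B5–B6, B4–B7, B1–B8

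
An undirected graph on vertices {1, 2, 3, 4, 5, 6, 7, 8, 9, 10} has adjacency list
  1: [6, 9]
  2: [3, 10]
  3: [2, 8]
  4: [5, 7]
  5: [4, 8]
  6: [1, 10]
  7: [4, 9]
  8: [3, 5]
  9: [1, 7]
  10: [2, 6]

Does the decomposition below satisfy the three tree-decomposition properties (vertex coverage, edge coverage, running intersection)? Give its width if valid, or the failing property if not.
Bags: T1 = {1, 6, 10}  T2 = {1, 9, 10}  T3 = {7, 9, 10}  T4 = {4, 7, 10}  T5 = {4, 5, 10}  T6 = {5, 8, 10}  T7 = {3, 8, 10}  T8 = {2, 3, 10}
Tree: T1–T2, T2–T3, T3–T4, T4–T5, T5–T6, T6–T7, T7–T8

Checking the three conditions: (i) the bags cover all of {1, 2, 3, 4, 5, 6, 7, 8, 9, 10}; (ii) for each edge, some bag contains both endpoints; (iii) the bags containing any fixed vertex form a subtree. All hold, so the decomposition is valid with width 3 − 1 = 2.

Yes; width 2.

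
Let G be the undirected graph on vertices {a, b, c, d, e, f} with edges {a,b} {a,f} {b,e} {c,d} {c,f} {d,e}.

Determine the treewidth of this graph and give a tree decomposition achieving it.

Every bag has size at most 3, so the width is 3 − 1 = 2 and tw(G) ≤ 2. The edges b–e–d–c–f–a–b form a cycle, so G is not a tree and its treewidth is at least 2. Combining the bounds, tw(G) = 2.

Treewidth 2.
One optimal decomposition is:
Bags: B1 = {b, d, e}  B2 = {b, c, d}  B3 = {b, c, f}  B4 = {a, b, f}
Tree: B1–B2, B2–B3, B3–B4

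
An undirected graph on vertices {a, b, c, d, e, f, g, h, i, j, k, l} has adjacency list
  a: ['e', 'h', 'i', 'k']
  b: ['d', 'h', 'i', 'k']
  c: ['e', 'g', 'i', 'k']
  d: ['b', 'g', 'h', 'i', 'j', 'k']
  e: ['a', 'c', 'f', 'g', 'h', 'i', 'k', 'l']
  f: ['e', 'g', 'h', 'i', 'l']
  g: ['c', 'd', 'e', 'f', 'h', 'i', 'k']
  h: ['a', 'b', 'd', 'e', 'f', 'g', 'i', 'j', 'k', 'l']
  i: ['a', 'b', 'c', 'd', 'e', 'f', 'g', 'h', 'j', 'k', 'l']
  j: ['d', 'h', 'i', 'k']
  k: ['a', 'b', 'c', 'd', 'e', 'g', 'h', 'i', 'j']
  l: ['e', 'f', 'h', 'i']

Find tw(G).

4

A width-4 tree decomposition is:
Bags: B1 = {e, g, h, i, k}  B2 = {d, g, h, i, k}  B3 = {d, h, i, j, k}  B4 = {b, d, h, i, k}  B5 = {e, f, g, h, i}  B6 = {c, e, g, i, k}  B7 = {e, f, h, i, l}  B8 = {a, e, h, i, k}
Tree: B1–B2, B2–B3, B2–B4, B1–B5, B1–B6, B5–B7, B1–B8
Every bag has size at most 5, so the width is 5 − 1 = 4 and tw(G) ≤ 4. Conversely, {e, f, g, h, i} is a clique of size 5, and the vertices of any clique must share a bag in every tree decomposition; so some bag has ≥ 5 vertices and tw(G) ≥ 4. Combining the bounds, tw(G) = 4.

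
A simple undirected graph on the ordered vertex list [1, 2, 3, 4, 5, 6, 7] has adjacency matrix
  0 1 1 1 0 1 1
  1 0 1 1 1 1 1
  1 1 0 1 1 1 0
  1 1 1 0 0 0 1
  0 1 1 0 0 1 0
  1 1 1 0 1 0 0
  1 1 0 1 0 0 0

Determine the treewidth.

3

A width-3 tree decomposition is:
Bags: B1 = {1, 2, 3, 4}  B2 = {1, 2, 3, 6}  B3 = {2, 3, 5, 6}  B4 = {1, 2, 4, 7}
Tree: B1–B2, B2–B3, B1–B4
Each bag holds 4 vertices, so the decomposition has width 3, which upper-bounds the treewidth. On the other hand G contains the 4-clique {1, 2, 3, 4}. A clique must lie in a single bag of any decomposition, so no decomposition can have width below 3. Hence tw(G) = 3 exactly.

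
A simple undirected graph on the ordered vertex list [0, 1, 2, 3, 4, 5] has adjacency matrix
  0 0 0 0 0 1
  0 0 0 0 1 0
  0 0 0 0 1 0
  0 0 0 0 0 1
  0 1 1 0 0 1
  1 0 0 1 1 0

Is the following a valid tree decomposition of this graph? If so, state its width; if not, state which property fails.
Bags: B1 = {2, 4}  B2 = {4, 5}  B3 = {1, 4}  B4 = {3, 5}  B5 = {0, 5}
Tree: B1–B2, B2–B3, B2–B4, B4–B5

Yes; width 1.

Vertex coverage: the bags together contain {0, 1, 2, 3, 4, 5}, the full vertex set. Edge coverage: each edge of G has both endpoints in at least one bag. Running intersection: for every vertex, the bags containing it form a connected subtree. All three properties hold, so this is a valid tree decomposition of width max|bag| − 1 = 1, and hence tw(G) ≤ 1.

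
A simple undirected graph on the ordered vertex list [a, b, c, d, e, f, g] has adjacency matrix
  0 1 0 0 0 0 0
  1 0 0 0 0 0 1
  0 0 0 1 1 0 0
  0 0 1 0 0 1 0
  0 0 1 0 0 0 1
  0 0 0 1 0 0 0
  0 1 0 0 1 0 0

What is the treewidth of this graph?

1

A width-1 tree decomposition is:
Bags: B1 = {a, b}  B2 = {b, g}  B3 = {e, g}  B4 = {c, e}  B5 = {c, d}  B6 = {d, f}
Tree: B1–B2, B2–B3, B3–B4, B4–B5, B5–B6
The largest bag has 2 vertices, giving width 1; this decomposition certifies tw(G) ≤ 1. Since G has at least one edge (e.g. a–b), it is not an edgeless graph, so tw(G) ≥ 1. Combining the bounds, tw(G) = 1.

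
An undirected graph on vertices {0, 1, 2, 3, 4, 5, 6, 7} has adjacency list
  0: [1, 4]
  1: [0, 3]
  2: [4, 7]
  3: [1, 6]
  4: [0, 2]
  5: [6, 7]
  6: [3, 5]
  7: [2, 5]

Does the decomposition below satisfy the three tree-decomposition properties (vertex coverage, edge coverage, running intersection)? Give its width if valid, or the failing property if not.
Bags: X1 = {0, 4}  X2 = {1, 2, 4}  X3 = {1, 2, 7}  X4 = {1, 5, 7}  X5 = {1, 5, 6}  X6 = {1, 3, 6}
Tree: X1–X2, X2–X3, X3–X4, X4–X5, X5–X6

No — edge (1,0) lies in no bag.

A tree decomposition must satisfy three properties: every vertex lies in some bag; for every edge, both endpoints lie together in some bag; and for every vertex, the bags containing it form a connected subtree. Here edge (1,0) lies in no bag, so the decomposition is invalid.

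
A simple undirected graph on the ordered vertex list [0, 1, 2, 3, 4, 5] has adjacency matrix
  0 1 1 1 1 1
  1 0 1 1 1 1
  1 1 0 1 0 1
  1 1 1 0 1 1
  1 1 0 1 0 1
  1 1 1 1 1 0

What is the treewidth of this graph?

4

A width-4 tree decomposition is:
Bags: B1 = {0, 1, 3, 4, 5}  B2 = {0, 1, 2, 3, 5}
Tree: B1–B2
Each bag holds 5 vertices, so the decomposition has width 4, which upper-bounds the treewidth. For the lower bound, the 5 vertices {0, 1, 2, 3, 5} are pairwise adjacent, and any tree decomposition puts a clique entirely inside one bag — forcing width ≥ 4. Therefore the treewidth is 4.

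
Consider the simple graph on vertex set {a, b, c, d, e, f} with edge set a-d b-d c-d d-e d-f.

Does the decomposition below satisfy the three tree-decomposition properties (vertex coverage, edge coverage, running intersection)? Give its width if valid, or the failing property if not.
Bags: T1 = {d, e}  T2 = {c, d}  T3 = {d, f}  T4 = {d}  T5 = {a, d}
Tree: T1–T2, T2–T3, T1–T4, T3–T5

No — vertex b appears in no bag.

A tree decomposition must satisfy three properties: every vertex lies in some bag; for every edge, both endpoints lie together in some bag; and for every vertex, the bags containing it form a connected subtree. Here vertex b appears in no bag, so the decomposition is invalid.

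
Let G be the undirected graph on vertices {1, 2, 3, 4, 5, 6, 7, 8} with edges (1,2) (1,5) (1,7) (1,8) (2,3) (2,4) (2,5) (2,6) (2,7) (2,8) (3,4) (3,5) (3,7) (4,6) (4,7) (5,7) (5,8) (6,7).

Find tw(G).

3

A width-3 tree decomposition is:
Bags: B1 = {2, 3, 4, 7}  B2 = {2, 3, 5, 7}  B3 = {1, 2, 5, 7}  B4 = {1, 2, 5, 8}  B5 = {2, 4, 6, 7}
Tree: B1–B2, B2–B3, B3–B4, B1–B5
Each bag holds 4 vertices, so the decomposition has width 3, which upper-bounds the treewidth. Conversely, {1, 2, 5, 8} is a clique of size 4, and the vertices of any clique must share a bag in every tree decomposition; so some bag has ≥ 4 vertices and tw(G) ≥ 3. Therefore the treewidth is 3.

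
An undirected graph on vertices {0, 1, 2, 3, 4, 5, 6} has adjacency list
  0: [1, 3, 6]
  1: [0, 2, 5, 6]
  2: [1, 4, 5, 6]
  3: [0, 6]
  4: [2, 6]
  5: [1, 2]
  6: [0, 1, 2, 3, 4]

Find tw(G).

2

A width-2 tree decomposition is:
Bags: B1 = {2, 4, 6}  B2 = {1, 2, 6}  B3 = {0, 1, 6}  B4 = {1, 2, 5}  B5 = {0, 3, 6}
Tree: B1–B2, B2–B3, B2–B4, B3–B5
The largest bag has 3 vertices, giving width 2; this decomposition certifies tw(G) ≤ 2. On the other hand G contains the 3-clique {1, 2, 5}. A clique must lie in a single bag of any decomposition, so no decomposition can have width below 2. Therefore the treewidth is 2.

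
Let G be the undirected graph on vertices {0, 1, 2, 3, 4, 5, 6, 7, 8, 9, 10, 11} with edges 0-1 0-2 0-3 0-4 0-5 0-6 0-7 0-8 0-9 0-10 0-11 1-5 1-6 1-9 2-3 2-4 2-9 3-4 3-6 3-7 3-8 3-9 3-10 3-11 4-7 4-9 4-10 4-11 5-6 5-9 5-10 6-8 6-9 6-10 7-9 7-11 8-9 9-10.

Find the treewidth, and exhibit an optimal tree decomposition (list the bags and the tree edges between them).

Treewidth 4.
Bags: B1 = {0, 3, 4, 7, 9}  B2 = {0, 3, 4, 9, 10}  B3 = {0, 3, 6, 9, 10}  B4 = {0, 3, 4, 7, 11}  B5 = {0, 5, 6, 9, 10}  B6 = {0, 2, 3, 4, 9}  B7 = {0, 1, 5, 6, 9}  B8 = {0, 3, 6, 8, 9}
Tree: B1–B2, B2–B3, B1–B4, B3–B5, B2–B6, B5–B7, B3–B8

Every bag has size at most 5, so the width is 5 − 1 = 4 and tw(G) ≤ 4. Conversely, {0, 1, 5, 6, 9} is a clique of size 5, and the vertices of any clique must share a bag in every tree decomposition; so some bag has ≥ 5 vertices and tw(G) ≥ 4. Therefore the treewidth is 4.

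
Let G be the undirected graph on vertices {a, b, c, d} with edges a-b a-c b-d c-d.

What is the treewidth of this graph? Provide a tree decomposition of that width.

The largest bag has 3 vertices, giving width 2; this decomposition certifies tw(G) ≤ 2. For the lower bound, G contains the cycle c–a–b–d–c, so G is not a forest; only forests have treewidth ≤ 1, hence tw(G) ≥ 2. Hence tw(G) = 2 exactly.

Treewidth 2.
One optimal decomposition is:
Bags: B1 = {a, b, c}  B2 = {b, c, d}
Tree: B1–B2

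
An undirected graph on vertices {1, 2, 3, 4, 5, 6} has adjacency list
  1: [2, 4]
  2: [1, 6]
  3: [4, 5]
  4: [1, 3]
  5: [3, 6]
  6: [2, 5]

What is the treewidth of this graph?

2

A width-2 tree decomposition is:
Bags: B1 = {1, 2, 6}  B2 = {1, 5, 6}  B3 = {1, 3, 5}  B4 = {1, 3, 4}
Tree: B1–B2, B2–B3, B3–B4
Every bag has size at most 3, so the width is 3 − 1 = 2 and tw(G) ≤ 2. For the lower bound, G contains the cycle 1–2–6–5–3–4–1, so G is not a forest; only forests have treewidth ≤ 1, hence tw(G) ≥ 2. Therefore the treewidth is 2.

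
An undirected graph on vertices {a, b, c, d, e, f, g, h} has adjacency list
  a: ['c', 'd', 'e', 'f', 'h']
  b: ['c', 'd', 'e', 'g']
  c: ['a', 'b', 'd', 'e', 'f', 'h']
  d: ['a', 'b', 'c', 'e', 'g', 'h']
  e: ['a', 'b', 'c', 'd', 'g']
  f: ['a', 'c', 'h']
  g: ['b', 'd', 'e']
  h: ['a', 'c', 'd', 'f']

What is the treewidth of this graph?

3

A width-3 tree decomposition is:
Bags: B1 = {a, c, d, e}  B2 = {b, c, d, e}  B3 = {b, d, e, g}  B4 = {a, c, d, h}  B5 = {a, c, f, h}
Tree: B1–B2, B2–B3, B1–B4, B4–B5
The largest bag has 4 vertices, giving width 3; this decomposition certifies tw(G) ≤ 3. On the other hand G contains the 4-clique {b, d, e, g}. A clique must lie in a single bag of any decomposition, so no decomposition can have width below 3. The upper and lower bounds meet at 3, so that is the treewidth.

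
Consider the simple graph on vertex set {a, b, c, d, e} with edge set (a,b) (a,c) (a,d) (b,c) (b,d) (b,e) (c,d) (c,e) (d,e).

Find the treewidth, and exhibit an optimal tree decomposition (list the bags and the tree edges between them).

The largest bag has 4 vertices, giving width 3; this decomposition certifies tw(G) ≤ 3. For the lower bound, the 4 vertices {b, c, d, e} are pairwise adjacent, and any tree decomposition puts a clique entirely inside one bag — forcing width ≥ 3. The upper and lower bounds meet at 3, so that is the treewidth.

Treewidth 3.
Bags: B1 = {b, c, d, e}  B2 = {a, b, c, d}
Tree: B1–B2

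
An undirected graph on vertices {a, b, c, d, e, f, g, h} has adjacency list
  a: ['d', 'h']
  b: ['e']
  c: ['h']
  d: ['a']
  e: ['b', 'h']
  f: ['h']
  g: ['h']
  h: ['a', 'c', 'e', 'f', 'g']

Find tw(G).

1

A width-1 tree decomposition is:
Bags: B1 = {b, e}  B2 = {e, h}  B3 = {a, h}  B4 = {f, h}  B5 = {g, h}  B6 = {a, d}  B7 = {c, h}
Tree: B1–B2, B2–B3, B2–B4, B4–B5, B3–B6, B2–B7
The largest bag has 2 vertices, giving width 1; this decomposition certifies tw(G) ≤ 1. Any graph with an edge has treewidth ≥ 1, and G has the edge b–e. Combining the bounds, tw(G) = 1.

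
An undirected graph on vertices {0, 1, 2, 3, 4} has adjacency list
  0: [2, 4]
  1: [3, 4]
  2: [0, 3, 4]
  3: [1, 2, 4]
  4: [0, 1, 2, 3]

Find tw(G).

A width-2 tree decomposition is:
Bags: B1 = {0, 2, 4}  B2 = {2, 3, 4}  B3 = {1, 3, 4}
Tree: B1–B2, B2–B3
Every bag has size at most 3, so the width is 3 − 1 = 2 and tw(G) ≤ 2. For the lower bound, the 3 vertices {1, 3, 4} are pairwise adjacent, and any tree decomposition puts a clique entirely inside one bag — forcing width ≥ 2. Combining the bounds, tw(G) = 2.

2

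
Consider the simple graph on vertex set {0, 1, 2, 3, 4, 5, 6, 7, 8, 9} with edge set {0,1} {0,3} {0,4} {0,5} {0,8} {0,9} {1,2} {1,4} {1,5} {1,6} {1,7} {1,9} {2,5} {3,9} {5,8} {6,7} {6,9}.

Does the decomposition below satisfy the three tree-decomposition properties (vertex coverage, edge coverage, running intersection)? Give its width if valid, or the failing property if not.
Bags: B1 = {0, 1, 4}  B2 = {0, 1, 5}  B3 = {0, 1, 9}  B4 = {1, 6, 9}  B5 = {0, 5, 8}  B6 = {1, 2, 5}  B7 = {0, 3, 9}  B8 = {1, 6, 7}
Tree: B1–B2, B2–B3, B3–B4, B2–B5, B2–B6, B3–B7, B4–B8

Yes; width 2.

Vertex coverage: the bags together contain {0, 1, 2, 3, 4, 5, 6, 7, 8, 9}, the full vertex set. Edge coverage: each edge of G has both endpoints in at least one bag. Running intersection: for every vertex, the bags containing it form a connected subtree. All three properties hold, so this is a valid tree decomposition of width max|bag| − 1 = 2, and hence tw(G) ≤ 2.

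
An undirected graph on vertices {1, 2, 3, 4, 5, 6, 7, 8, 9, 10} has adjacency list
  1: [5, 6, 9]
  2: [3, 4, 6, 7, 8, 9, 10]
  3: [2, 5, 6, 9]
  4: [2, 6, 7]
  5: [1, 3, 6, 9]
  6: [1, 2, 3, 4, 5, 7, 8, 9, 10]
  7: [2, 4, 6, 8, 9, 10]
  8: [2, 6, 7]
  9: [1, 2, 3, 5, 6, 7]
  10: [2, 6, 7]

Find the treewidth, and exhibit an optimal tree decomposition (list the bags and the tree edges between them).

Every bag has size at most 4, so the width is 4 − 1 = 3 and tw(G) ≤ 3. On the other hand G contains the 4-clique {1, 5, 6, 9}. A clique must lie in a single bag of any decomposition, so no decomposition can have width below 3. Hence tw(G) = 3 exactly.

Treewidth 3.
One optimal decomposition is:
Bags: B1 = {1, 5, 6, 9}  B2 = {3, 5, 6, 9}  B3 = {2, 3, 6, 9}  B4 = {2, 6, 7, 9}  B5 = {2, 4, 6, 7}  B6 = {2, 6, 7, 8}  B7 = {2, 6, 7, 10}
Tree: B1–B2, B2–B3, B3–B4, B4–B5, B5–B6, B4–B7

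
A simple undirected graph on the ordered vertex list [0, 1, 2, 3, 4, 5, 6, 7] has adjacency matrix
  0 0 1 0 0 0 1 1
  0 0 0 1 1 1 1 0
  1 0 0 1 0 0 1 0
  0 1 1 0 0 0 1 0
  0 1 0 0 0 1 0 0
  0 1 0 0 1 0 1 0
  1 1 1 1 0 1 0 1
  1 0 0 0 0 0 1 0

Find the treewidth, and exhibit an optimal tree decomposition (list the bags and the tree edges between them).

Treewidth 2.
Bags: B1 = {2, 3, 6}  B2 = {1, 3, 6}  B3 = {0, 2, 6}  B4 = {1, 5, 6}  B5 = {0, 6, 7}  B6 = {1, 4, 5}
Tree: B1–B2, B1–B3, B2–B4, B3–B5, B4–B6

Each bag holds 3 vertices, so the decomposition has width 2, which upper-bounds the treewidth. For the lower bound, the 3 vertices {1, 4, 5} are pairwise adjacent, and any tree decomposition puts a clique entirely inside one bag — forcing width ≥ 2. Hence tw(G) = 2 exactly.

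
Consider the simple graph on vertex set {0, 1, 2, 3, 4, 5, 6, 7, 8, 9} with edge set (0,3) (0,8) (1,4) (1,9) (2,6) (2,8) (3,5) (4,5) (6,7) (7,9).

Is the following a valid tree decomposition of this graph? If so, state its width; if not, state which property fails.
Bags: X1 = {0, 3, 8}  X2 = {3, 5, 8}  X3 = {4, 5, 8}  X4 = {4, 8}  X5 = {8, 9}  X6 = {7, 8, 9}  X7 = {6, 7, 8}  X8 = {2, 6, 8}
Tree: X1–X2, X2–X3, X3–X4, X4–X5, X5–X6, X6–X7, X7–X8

A tree decomposition must satisfy three properties: every vertex lies in some bag; for every edge, both endpoints lie together in some bag; and for every vertex, the bags containing it form a connected subtree. Here vertex 1 appears in no bag, so the decomposition is invalid.

No — vertex 1 appears in no bag.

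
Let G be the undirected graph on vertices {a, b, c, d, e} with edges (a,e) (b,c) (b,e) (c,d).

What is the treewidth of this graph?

1

A width-1 tree decomposition is:
Bags: B1 = {c, d}  B2 = {b, c}  B3 = {b, e}  B4 = {a, e}
Tree: B1–B2, B2–B3, B3–B4
Every bag has size at most 2, so the width is 2 − 1 = 1 and tw(G) ≤ 1. Any graph with an edge has treewidth ≥ 1, and G has the edge d–c. Hence tw(G) = 1 exactly.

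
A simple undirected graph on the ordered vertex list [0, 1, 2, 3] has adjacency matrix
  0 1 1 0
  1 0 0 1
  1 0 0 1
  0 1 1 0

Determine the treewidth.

2

A width-2 tree decomposition is:
Bags: B1 = {0, 1, 3}  B2 = {0, 2, 3}
Tree: B1–B2
Each bag holds 3 vertices, so the decomposition has width 2, which upper-bounds the treewidth. Since 0–1–3–2–0 is a cycle in G, G is not acyclic. Forests are exactly the graphs of treewidth ≤ 1, so tw(G) ≥ 2. The upper and lower bounds meet at 2, so that is the treewidth.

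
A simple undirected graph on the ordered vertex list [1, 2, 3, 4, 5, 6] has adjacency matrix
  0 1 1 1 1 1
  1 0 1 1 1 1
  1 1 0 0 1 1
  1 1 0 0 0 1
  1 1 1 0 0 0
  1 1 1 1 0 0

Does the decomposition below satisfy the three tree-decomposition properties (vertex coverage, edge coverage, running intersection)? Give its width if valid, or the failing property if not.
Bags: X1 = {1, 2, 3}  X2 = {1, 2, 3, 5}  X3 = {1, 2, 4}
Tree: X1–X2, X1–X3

No — vertex 6 appears in no bag.

A tree decomposition must satisfy three properties: every vertex lies in some bag; for every edge, both endpoints lie together in some bag; and for every vertex, the bags containing it form a connected subtree. Here vertex 6 appears in no bag, so the decomposition is invalid.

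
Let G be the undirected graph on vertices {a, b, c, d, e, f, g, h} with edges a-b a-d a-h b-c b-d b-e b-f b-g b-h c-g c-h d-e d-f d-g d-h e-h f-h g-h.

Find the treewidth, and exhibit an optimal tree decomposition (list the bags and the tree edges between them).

Every bag has size at most 4, so the width is 4 − 1 = 3 and tw(G) ≤ 3. Conversely, {b, d, g, h} is a clique of size 4, and the vertices of any clique must share a bag in every tree decomposition; so some bag has ≥ 4 vertices and tw(G) ≥ 3. Therefore the treewidth is 3.

Treewidth 3.
One such decomposition:
Bags: B1 = {a, b, d, h}  B2 = {b, d, g, h}  B3 = {b, c, g, h}  B4 = {b, d, e, h}  B5 = {b, d, f, h}
Tree: B1–B2, B2–B3, B2–B4, B2–B5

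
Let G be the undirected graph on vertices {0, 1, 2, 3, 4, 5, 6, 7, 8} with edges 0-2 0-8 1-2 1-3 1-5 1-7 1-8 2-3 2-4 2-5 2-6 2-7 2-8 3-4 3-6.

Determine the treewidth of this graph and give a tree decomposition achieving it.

Each bag holds 3 vertices, so the decomposition has width 2, which upper-bounds the treewidth. Conversely, {0, 2, 8} is a clique of size 3, and the vertices of any clique must share a bag in every tree decomposition; so some bag has ≥ 3 vertices and tw(G) ≥ 2. Therefore the treewidth is 2.

Treewidth 2.
One optimal decomposition is:
Bags: B1 = {1, 2, 3}  B2 = {1, 2, 7}  B3 = {1, 2, 8}  B4 = {2, 3, 4}  B5 = {0, 2, 8}  B6 = {1, 2, 5}  B7 = {2, 3, 6}
Tree: B1–B2, B1–B3, B1–B4, B3–B5, B2–B6, B1–B7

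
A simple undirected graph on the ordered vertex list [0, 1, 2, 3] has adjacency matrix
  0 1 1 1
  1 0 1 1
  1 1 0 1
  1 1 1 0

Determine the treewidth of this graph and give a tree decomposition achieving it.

Treewidth 3.
One such decomposition:
Bags: B1 = {0, 1, 2, 3}
Tree: (single bag)

A single bag containing all 4 vertices is trivially a valid decomposition of width 3. On the other hand G contains the 4-clique {0, 1, 2, 3}. A clique must lie in a single bag of any decomposition, so no decomposition can have width below 3. Therefore the treewidth is 3.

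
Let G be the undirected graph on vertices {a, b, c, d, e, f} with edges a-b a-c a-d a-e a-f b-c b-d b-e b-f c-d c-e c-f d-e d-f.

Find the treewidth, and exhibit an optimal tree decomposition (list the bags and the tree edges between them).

Each bag holds 5 vertices, so the decomposition has width 4, which upper-bounds the treewidth. On the other hand G contains the 5-clique {a, b, c, d, e}. A clique must lie in a single bag of any decomposition, so no decomposition can have width below 4. The upper and lower bounds meet at 4, so that is the treewidth.

Treewidth 4.
One such decomposition:
Bags: B1 = {a, b, c, d, f}  B2 = {a, b, c, d, e}
Tree: B1–B2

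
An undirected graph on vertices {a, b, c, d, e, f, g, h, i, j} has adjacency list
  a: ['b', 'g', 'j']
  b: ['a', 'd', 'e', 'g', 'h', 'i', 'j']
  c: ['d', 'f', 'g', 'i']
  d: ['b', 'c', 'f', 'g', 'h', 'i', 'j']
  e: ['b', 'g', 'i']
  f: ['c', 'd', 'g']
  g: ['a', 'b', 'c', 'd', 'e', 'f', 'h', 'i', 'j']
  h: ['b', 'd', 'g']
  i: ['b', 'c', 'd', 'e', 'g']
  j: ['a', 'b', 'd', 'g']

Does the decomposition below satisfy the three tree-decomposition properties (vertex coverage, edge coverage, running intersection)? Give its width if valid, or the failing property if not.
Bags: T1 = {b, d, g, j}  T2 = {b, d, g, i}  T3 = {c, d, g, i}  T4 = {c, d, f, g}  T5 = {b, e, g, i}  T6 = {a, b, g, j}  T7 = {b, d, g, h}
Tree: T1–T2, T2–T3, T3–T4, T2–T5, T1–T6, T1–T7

Checking the three conditions: (i) the bags cover all of {a, b, c, d, e, f, g, h, i, j}; (ii) for each edge, some bag contains both endpoints; (iii) the bags containing any fixed vertex form a subtree. All hold, so the decomposition is valid with width 4 − 1 = 3.

Yes; width 3.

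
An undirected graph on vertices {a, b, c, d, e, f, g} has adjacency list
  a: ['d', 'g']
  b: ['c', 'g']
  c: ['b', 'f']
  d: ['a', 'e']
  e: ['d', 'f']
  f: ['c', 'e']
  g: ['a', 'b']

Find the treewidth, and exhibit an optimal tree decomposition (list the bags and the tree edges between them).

Treewidth 2.
One optimal decomposition is:
Bags: B1 = {c, e, f}  B2 = {b, c, e}  B3 = {b, e, g}  B4 = {a, e, g}  B5 = {a, d, e}
Tree: B1–B2, B2–B3, B3–B4, B4–B5

Every bag has size at most 3, so the width is 3 − 1 = 2 and tw(G) ≤ 2. Since e–f–c–b–g–a–d–e is a cycle in G, G is not acyclic. Forests are exactly the graphs of treewidth ≤ 1, so tw(G) ≥ 2. Therefore the treewidth is 2.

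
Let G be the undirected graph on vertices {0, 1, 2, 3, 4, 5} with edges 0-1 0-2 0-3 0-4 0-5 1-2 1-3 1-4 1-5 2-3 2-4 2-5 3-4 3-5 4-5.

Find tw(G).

A width-5 tree decomposition is:
Bags: B1 = {0, 1, 2, 3, 4, 5}
Tree: (single bag)
With just one bag of size 6, the width is 6 − 1 = 5, so tw(G) ≤ 5. Conversely, {0, 1, 2, 3, 4, 5} is a clique of size 6, and the vertices of any clique must share a bag in every tree decomposition; so some bag has ≥ 6 vertices and tw(G) ≥ 5. The upper and lower bounds meet at 5, so that is the treewidth.

5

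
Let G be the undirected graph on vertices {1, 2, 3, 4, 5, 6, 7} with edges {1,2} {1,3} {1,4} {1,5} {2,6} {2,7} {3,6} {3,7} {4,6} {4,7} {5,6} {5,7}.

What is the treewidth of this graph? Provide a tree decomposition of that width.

Every bag has size at most 4, so the width is 4 − 1 = 3 and tw(G) ≤ 3. For the lower bound: the 4 vertex sets {5,7}, {4,6}, {1}, {3} are disjoint, each induces a connected subgraph, and every pair is joined by at least one edge of G. Contracting each set to a single vertex therefore yields K_{4} as a minor, and since treewidth is minor-monotone, tw(G) ≥ tw(K_{4}) = 3. Combining the bounds, tw(G) = 3.

Treewidth 3.
One optimal decomposition is:
Bags: B1 = {1, 5, 6, 7}  B2 = {1, 4, 6, 7}  B3 = {1, 3, 6, 7}  B4 = {1, 2, 6, 7}
Tree: B1–B2, B2–B3, B3–B4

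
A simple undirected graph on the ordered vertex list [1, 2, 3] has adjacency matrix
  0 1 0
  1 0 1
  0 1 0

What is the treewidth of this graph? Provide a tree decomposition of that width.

Treewidth 1.
Bags: B1 = {2, 3}  B2 = {1, 2}
Tree: B1–B2

Each bag holds 2 vertices, so the decomposition has width 1, which upper-bounds the treewidth. Since G has at least one edge (e.g. 3–2), it is not an edgeless graph, so tw(G) ≥ 1. Therefore the treewidth is 1.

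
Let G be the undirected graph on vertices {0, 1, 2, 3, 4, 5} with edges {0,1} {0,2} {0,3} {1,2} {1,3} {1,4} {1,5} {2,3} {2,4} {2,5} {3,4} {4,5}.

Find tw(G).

3

A width-3 tree decomposition is:
Bags: B1 = {1, 2, 3, 4}  B2 = {0, 1, 2, 3}  B3 = {1, 2, 4, 5}
Tree: B1–B2, B1–B3
Each bag holds 4 vertices, so the decomposition has width 3, which upper-bounds the treewidth. Conversely, {0, 1, 2, 3} is a clique of size 4, and the vertices of any clique must share a bag in every tree decomposition; so some bag has ≥ 4 vertices and tw(G) ≥ 3. Combining the bounds, tw(G) = 3.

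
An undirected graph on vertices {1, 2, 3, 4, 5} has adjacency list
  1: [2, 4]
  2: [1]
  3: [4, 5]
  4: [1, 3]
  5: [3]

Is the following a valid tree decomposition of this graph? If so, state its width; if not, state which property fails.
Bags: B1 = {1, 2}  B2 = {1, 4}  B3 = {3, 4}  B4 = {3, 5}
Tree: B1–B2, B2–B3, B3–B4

Yes; width 1.

Checking the three conditions: (i) the bags cover all of {1, 2, 3, 4, 5}; (ii) for each edge, some bag contains both endpoints; (iii) the bags containing any fixed vertex form a subtree. All hold, so the decomposition is valid with width 2 − 1 = 1.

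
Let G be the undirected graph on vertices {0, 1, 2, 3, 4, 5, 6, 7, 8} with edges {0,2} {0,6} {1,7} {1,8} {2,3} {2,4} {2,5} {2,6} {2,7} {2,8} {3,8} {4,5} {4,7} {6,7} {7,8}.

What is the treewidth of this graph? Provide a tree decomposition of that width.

Treewidth 2.
One optimal decomposition is:
Bags: B1 = {0, 2, 6}  B2 = {2, 6, 7}  B3 = {2, 7, 8}  B4 = {2, 3, 8}  B5 = {2, 4, 7}  B6 = {2, 4, 5}  B7 = {1, 7, 8}
Tree: B1–B2, B2–B3, B3–B4, B2–B5, B5–B6, B3–B7

Each bag holds 3 vertices, so the decomposition has width 2, which upper-bounds the treewidth. Conversely, {1, 7, 8} is a clique of size 3, and the vertices of any clique must share a bag in every tree decomposition; so some bag has ≥ 3 vertices and tw(G) ≥ 2. The upper and lower bounds meet at 2, so that is the treewidth.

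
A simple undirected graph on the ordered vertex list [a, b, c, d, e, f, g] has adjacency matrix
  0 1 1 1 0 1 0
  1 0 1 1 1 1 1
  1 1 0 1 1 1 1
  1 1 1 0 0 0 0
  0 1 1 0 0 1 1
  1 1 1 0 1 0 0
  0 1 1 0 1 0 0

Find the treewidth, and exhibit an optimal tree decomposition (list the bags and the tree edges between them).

Treewidth 3.
Bags: B1 = {b, c, e, f}  B2 = {a, b, c, f}  B3 = {b, c, e, g}  B4 = {a, b, c, d}
Tree: B1–B2, B1–B3, B2–B4

Each bag holds 4 vertices, so the decomposition has width 3, which upper-bounds the treewidth. On the other hand G contains the 4-clique {a, b, c, d}. A clique must lie in a single bag of any decomposition, so no decomposition can have width below 3. The upper and lower bounds meet at 3, so that is the treewidth.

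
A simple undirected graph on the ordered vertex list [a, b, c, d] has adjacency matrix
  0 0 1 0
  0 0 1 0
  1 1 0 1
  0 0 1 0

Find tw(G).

1

A width-1 tree decomposition is:
Bags: B1 = {b, c}  B2 = {a, c}  B3 = {c, d}
Tree: B1–B2, B1–B3
The largest bag has 2 vertices, giving width 1; this decomposition certifies tw(G) ≤ 1. Since G has at least one edge (e.g. b–c), it is not an edgeless graph, so tw(G) ≥ 1. Therefore the treewidth is 1.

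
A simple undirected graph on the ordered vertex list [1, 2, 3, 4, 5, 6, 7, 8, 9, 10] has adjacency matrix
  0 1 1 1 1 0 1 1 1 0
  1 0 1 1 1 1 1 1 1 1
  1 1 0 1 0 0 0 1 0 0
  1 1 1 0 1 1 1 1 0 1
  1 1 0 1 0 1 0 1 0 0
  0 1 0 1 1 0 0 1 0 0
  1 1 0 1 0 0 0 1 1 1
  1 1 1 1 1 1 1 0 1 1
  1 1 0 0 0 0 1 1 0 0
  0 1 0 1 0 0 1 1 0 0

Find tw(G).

A width-4 tree decomposition is:
Bags: B1 = {1, 2, 4, 5, 8}  B2 = {1, 2, 4, 7, 8}  B3 = {1, 2, 7, 8, 9}  B4 = {2, 4, 5, 6, 8}  B5 = {2, 4, 7, 8, 10}  B6 = {1, 2, 3, 4, 8}
Tree: B1–B2, B2–B3, B1–B4, B2–B5, B1–B6
Each bag holds 5 vertices, so the decomposition has width 4, which upper-bounds the treewidth. On the other hand G contains the 5-clique {1, 2, 7, 8, 9}. A clique must lie in a single bag of any decomposition, so no decomposition can have width below 4. The upper and lower bounds meet at 4, so that is the treewidth.

4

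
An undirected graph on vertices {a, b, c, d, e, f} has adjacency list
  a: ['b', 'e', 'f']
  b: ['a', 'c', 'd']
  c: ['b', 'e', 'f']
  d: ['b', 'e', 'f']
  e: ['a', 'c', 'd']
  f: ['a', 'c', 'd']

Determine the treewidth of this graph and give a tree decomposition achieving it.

Treewidth 3.
One such decomposition:
Bags: B1 = {a, b, c, d}  B2 = {a, c, d, f}  B3 = {a, c, d, e}
Tree: B1–B2, B2–B3

The largest bag has 4 vertices, giving width 3; this decomposition certifies tw(G) ≤ 3. For the lower bound: the 4 vertex sets {b,d}, {a,f}, {c}, {e} are disjoint, each induces a connected subgraph, and every pair is joined by at least one edge of G. Contracting each set to a single vertex therefore yields K_{4} as a minor, and since treewidth is minor-monotone, tw(G) ≥ tw(K_{4}) = 3. Therefore the treewidth is 3.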